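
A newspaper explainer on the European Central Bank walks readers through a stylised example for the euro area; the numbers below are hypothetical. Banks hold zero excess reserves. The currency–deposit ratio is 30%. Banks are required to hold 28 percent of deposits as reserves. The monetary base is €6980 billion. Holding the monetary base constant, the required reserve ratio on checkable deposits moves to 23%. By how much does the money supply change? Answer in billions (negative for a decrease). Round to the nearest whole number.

Initially m₁ = (1 + 0.3) / (0.28 + 0.3) ≈ 2.24138, so M₁ = 2.24138 × 6980 = 15644.8324 billion.
After the change m₂ = (1 + 0.3) / (0.23 + 0.3) ≈ 2.45283, so M₂ = 2.45283 × 6980 = 17120.7534 billion.
ΔM = M₂ − M₁ = 17120.7534 − 15644.8324 = 1475.921 billion.

€1476 billion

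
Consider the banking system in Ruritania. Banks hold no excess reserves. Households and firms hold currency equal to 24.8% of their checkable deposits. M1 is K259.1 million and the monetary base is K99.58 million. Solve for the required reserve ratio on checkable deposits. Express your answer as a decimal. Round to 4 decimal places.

Using m = M/MB = 259.1/99.58 ≈ 2.601928. Since m = (1 + c)/(c + rr + e), the denominator satisfies c + rr + e = (1 + c)/m = (1 + 0.248) / 2.601928 ≈ 0.479644.
With c = 0.248 and e = 0, the required reserve ratio on checkable deposits is 0.479644 − 0.248 − 0 = 0.231644.

0.2316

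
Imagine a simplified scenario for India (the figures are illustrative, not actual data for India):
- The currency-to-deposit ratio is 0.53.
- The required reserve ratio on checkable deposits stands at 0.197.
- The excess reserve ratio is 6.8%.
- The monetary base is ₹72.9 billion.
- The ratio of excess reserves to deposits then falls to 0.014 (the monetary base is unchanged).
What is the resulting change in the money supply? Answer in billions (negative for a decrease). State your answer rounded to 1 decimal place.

Initially m₁ = (1 + 0.53) / (0.197 + 0.068 + 0.53) ≈ 1.9245, so M₁ = 1.9245 × 72.9 ≈ 140.2961 billion.
After the change m₂ = (1 + 0.53) / (0.197 + 0.014 + 0.53) ≈ 2.0648, so M₂ = 2.0648 × 72.9 ≈ 150.5239 billion.
ΔM = M₂ − M₁ = 150.5239 − 140.2961 = 10.2278 billion.

₹10.2 billion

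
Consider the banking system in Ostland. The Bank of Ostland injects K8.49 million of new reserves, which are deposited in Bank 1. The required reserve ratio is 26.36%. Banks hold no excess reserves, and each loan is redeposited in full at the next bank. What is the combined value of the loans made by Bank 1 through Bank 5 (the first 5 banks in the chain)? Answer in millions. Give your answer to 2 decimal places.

Bank i lends (1 − rr)^i of the original deposit: Bank 1 lends 8.49·0.7364 ≈ 6.2520, Bank 2 lends 8.49·0.7364² ≈ 4.6040, and so on.
Summing a geometric series: total = 8.49·[0.7364·(1 − 0.7364^5) / (1 − 0.7364)] ≈ 18.5817 million.

K18.58 million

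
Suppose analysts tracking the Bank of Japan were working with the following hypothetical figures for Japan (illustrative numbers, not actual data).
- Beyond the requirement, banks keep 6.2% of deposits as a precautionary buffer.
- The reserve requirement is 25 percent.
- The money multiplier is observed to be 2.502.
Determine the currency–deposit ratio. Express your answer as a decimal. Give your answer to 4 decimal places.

Using m = 2.502. From m = (1 + c)/(c + rr + e), rearranging gives 1 + c = m·(c + rr + e), so c·(1 − m) = m·(rr + e) − 1.
Hence c = [m·(rr + e) − 1]/(1 − m) = [2.502 × (0.25 + 0.062) − 1] / (1 − 2.502) ≈ 0.146056.

0.1461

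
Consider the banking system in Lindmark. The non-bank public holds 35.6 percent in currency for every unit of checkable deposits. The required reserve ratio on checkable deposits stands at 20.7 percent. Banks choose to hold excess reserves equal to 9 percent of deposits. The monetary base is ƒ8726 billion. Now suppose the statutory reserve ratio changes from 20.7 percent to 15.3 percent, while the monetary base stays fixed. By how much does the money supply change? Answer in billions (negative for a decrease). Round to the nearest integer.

Initially m₁ = (1 + 0.356) / (0.207 + 0.09 + 0.356) ≈ 2.07657, so M₁ = 2.07657 × 8726 ≈ 18120.1498 billion.
After the change m₂ = (1 + 0.356) / (0.153 + 0.09 + 0.356) ≈ 2.26377, so M₂ = 2.26377 × 8726 ≈ 19753.657 billion.
ΔM = M₂ − M₁ = 19753.657 − 18120.1498 = 1633.5072 billion.

ƒ1634 billion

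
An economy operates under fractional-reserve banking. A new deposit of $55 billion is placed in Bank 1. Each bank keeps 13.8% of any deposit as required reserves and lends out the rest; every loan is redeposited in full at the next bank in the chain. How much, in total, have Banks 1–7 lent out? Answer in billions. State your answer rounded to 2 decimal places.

Bank i lends (1 − rr)^i of the original deposit: Bank 1 lends 55·0.8620 = 47.4100, Bank 2 lends 55·0.8620² ≈ 40.8674, and so on.
Summing a geometric series: total = 55·[0.8620·(1 − 0.8620^7) / (1 − 0.8620)] ≈ 222.0604 billion.

$222.06 billion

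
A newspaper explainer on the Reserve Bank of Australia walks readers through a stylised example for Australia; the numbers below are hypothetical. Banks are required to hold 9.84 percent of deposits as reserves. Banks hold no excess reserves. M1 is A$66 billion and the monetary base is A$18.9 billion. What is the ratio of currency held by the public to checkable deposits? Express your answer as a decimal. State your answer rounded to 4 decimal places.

Using m = M/MB = 66/18.9 ≈ 3.492063. From m = (1 + c)/(c + rr + e), rearranging gives 1 + c = m·(c + rr + e), so c·(1 − m) = m·(rr + e) − 1.
Hence c = [m·(rr + e) − 1]/(1 − m) = [3.492063 × (0.0984 + 0) − 1] / (1 − 3.492063) ≈ 0.263389.

0.2634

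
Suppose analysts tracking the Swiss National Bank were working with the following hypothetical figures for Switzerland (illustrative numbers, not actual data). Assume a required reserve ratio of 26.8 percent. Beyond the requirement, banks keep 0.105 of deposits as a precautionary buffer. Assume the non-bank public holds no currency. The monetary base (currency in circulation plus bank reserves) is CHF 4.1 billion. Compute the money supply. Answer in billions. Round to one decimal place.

CHF 11.0 billion

The money multiplier is m = 1 / (rr + e) = 1 / (0.268 + 0.105) ≈ 2.6810.
So M = m × MB = 2.6810 × 4.1 = 10.9921 billion.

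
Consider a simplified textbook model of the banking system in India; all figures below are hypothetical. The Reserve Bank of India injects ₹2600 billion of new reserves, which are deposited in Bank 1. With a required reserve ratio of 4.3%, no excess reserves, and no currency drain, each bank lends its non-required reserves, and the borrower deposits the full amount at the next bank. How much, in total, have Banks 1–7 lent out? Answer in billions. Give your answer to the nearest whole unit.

₹15325 billion

Bank i lends (1 − rr)^i of the original deposit: Bank 1 lends 2600·0.9570 = 2488.2000, Bank 2 lends 2600·0.9570² = 2381.2074, and so on.
Summing a geometric series: total = 2600·[0.9570·(1 − 0.9570^7) / (1 − 0.9570)] ≈ 15324.8313 billion.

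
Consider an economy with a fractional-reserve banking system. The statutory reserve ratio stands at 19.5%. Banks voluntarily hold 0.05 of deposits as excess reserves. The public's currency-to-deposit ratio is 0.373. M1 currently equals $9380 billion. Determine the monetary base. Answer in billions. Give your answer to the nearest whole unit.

$4222 billion

The money multiplier is m = (1 + c) / (rr + e + c) = (1 + 0.373) / (0.195 + 0.05 + 0.373) ≈ 2.22168.
MB = M / m = 9380 / 2.22168 ≈ 4222.0302 billion.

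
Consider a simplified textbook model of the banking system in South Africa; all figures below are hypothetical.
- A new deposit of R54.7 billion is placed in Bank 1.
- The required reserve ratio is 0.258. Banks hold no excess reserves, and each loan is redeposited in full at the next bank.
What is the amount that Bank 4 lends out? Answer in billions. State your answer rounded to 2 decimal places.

Each bank lends a fraction (1 − rr) = 0.7420 of the deposit it receives, so Bank 4 receives 54.7·0.7420^3 and lends 54.7·0.7420^4 ≈ 16.5807 billion.

R16.58 billion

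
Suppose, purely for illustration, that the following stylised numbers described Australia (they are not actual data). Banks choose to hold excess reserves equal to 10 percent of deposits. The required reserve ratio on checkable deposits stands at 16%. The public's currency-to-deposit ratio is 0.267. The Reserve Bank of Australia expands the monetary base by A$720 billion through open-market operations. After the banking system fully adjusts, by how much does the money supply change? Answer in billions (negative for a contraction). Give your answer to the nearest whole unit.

The money multiplier is m = (1 + c) / (rr + e + c) = (1 + 0.267) / (0.16 + 0.1 + 0.267) ≈ 2.4042.
The purchase adds 720 billion of base, so ΔM = m × ΔMB = 2.4042 × (+720) = 1731.024 billion.

A$1731 billion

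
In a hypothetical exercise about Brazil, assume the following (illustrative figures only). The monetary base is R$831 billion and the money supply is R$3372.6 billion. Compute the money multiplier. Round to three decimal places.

4.058

The money multiplier is m = M / MB = 3372.6 / 831 ≈ 4.05848.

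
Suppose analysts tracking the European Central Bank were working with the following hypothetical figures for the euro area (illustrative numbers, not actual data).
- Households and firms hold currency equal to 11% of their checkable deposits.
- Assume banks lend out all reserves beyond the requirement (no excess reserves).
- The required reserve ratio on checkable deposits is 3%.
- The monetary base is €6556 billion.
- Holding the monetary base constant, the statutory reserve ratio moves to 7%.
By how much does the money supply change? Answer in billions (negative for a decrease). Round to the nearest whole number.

Initially m₁ = (1 + 0.11) / (0.03 + 0.11) ≈ 7.92857, so M₁ = 7.92857 × 6556 ≈ 51979.7049 billion.
After the change m₂ = (1 + 0.11) / (0.07 + 0.11) ≈ 6.16667, so M₂ = 6.16667 × 6556 ≈ 40428.6885 billion.
ΔM = M₂ − M₁ = 40428.6885 − 51979.7049 = -11551.0164 billion.

-11551 billion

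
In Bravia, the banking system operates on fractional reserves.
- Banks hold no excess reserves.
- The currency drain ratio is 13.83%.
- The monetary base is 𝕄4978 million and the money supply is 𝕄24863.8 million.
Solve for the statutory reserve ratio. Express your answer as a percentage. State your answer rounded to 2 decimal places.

Using m = M/MB = 24863.8/4978 ≈ 4.994737. Since m = (1 + c)/(c + rr + e), the denominator satisfies c + rr + e = (1 + c)/m = (1 + 0.1383) / 4.994737 ≈ 0.227900.
With c = 0.1383 and e = 0, the statutory reserve ratio is 0.227900 − 0.1383 − 0 = 0.0896.

8.96%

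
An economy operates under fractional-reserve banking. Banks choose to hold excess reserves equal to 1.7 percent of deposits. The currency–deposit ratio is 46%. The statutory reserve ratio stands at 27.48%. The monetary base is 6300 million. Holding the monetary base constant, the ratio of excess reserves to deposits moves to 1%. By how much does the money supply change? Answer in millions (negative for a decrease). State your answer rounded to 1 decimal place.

Initially m₁ = (1 + 0.46) / (0.2748 + 0.017 + 0.46) ≈ 1.942006, so M₁ = 1.942006 × 6300 = 12234.6378 million.
After the change m₂ = (1 + 0.46) / (0.2748 + 0.01 + 0.46) ≈ 1.960258, so M₂ = 1.960258 × 6300 = 12349.6254 million.
ΔM = M₂ − M₁ = 12349.6254 − 12234.6378 = 114.9876 million.

115.0 million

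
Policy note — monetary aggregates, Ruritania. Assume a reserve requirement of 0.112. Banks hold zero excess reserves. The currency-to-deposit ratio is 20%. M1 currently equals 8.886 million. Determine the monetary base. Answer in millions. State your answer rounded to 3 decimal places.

2.310 million

The money multiplier is m = (1 + c) / (rr + c) = (1 + 0.2) / (0.112 + 0.2) ≈ 3.84615.
MB = M / m = 8.886 / 3.84615 ≈ 2.3104 million.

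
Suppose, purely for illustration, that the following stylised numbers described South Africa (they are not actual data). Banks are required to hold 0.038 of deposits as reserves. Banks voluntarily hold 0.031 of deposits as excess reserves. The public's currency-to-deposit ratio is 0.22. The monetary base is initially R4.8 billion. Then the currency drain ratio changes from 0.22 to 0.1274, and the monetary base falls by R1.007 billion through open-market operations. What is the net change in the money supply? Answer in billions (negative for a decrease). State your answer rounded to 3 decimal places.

Before: m₁ = (1 + 0.22) / (0.038 + 0.031 + 0.22) ≈ 4.22145, MB₁ = 4.8, so M₁ = 4.22145 × 4.8 ≈ 20.263 billion.
After: m₂ = (1 + 0.1274) / (0.038 + 0.031 + 0.1274) ≈ 5.74033, MB₂ = 4.8 − 1.007 = 3.793, so M₂ = 5.74033 × 3.793 ≈ 21.7731 billion.
ΔM = M₂ − M₁ = 21.7731 − 20.263 = 1.5101 billion.

R1.510 billion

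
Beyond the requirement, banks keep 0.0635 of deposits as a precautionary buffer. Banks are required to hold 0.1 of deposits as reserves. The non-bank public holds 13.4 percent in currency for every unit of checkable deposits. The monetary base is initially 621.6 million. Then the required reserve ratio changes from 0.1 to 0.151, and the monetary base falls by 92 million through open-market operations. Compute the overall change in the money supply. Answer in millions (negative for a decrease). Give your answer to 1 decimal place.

-646.1 million

Before: m₁ = (1 + 0.134) / (0.1 + 0.0635 + 0.134) ≈ 3.81176, MB₁ = 621.6, so M₁ = 3.81176 × 621.6 ≈ 2369.39 million.
After: m₂ = (1 + 0.134) / (0.151 + 0.0635 + 0.134) ≈ 3.25395, MB₂ = 621.6 − 92 = 529.6, so M₂ = 3.25395 × 529.6 ≈ 1723.2919 million.
ΔM = M₂ − M₁ = 1723.2919 − 2369.39 = -646.0981 million.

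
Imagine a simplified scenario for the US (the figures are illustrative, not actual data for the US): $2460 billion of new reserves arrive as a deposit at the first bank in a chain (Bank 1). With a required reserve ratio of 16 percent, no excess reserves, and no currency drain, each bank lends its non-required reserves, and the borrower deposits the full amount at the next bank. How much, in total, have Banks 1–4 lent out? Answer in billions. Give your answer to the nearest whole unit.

$6485 billion

Bank i lends (1 − rr)^i of the original deposit: Bank 1 lends 2460·0.8400 = 2066.4000, Bank 2 lends 2460·0.8400² = 1735.7760, and so on.
Summing a geometric series: total = 2460·[0.8400·(1 − 0.8400^4) / (1 − 0.8400)] ≈ 6484.9914 billion.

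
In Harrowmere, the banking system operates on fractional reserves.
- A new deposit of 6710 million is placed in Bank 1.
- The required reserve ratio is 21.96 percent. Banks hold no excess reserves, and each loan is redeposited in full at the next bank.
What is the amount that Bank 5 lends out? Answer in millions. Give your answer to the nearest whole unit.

1942 million

Each bank lends a fraction (1 − rr) = 0.7804 of the deposit it receives, so Bank 5 receives 6710·0.7804^4 and lends 6710·0.7804^5 ≈ 1942.2665 million.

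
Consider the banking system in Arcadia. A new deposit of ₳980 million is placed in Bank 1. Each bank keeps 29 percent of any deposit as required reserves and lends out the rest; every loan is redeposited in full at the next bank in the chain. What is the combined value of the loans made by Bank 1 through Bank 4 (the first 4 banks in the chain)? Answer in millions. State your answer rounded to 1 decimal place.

Bank i lends (1 − rr)^i of the original deposit: Bank 1 lends 980·0.7100 = 695.8000, Bank 2 lends 980·0.7100² = 494.0180, and so on.
Summing a geometric series: total = 980·[0.7100·(1 − 0.7100^4) / (1 − 0.7100)] ≈ 1789.6053 million.

₳1789.6 million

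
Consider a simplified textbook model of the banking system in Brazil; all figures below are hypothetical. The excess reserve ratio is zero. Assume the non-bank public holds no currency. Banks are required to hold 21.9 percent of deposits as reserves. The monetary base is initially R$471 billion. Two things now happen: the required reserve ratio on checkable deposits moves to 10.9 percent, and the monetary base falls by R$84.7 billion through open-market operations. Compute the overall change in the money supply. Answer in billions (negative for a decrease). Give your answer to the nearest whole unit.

R$1393 billion

Before: m₁ = 1 / (0.219) ≈ 4.5662, MB₁ = 471, so M₁ = 4.5662 × 471 = 2150.6802 billion.
After: m₂ = 1 / (0.109) ≈ 9.1743, MB₂ = 471 − 84.7 = 386.3, so M₂ = 9.1743 × 386.3 ≈ 3544.0321 billion.
ΔM = M₂ − M₁ = 3544.0321 − 2150.6802 = 1393.3519 billion.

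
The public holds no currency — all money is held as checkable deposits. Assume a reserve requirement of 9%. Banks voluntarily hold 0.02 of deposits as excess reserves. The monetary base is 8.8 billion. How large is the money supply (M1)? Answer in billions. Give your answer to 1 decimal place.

80.0 billion

The money multiplier is m = 1 / (rr + e) = 1 / (0.09 + 0.02) ≈ 9.0909.
So M = m × MB = 9.0909 × 8.8 ≈ 79.9999 billion.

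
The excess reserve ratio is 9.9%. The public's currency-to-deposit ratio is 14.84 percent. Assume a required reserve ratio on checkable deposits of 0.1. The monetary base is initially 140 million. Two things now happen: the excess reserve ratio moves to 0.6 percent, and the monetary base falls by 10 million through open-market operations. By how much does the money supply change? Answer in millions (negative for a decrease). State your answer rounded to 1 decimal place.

Before: m₁ = (1 + 0.1484) / (0.1 + 0.099 + 0.1484) ≈ 3.30570, MB₁ = 140, so M₁ = 3.30570 × 140 = 462.798 million.
After: m₂ = (1 + 0.1484) / (0.1 + 0.006 + 0.1484) ≈ 4.51415, MB₂ = 140 − 10 = 130, so M₂ = 4.51415 × 130 = 586.8395 million.
ΔM = M₂ − M₁ = 586.8395 − 462.798 = 124.0415 million.

124.0 million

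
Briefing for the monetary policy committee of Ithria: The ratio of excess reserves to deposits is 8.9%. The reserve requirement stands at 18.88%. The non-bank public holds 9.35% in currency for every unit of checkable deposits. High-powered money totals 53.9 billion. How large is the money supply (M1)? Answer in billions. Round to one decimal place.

158.7 billion

The money multiplier is m = (1 + c) / (rr + e + c) = (1 + 0.0935) / (0.1888 + 0.089 + 0.0935) ≈ 2.9451.
So M = m × MB = 2.9451 × 53.9 ≈ 158.7409 billion.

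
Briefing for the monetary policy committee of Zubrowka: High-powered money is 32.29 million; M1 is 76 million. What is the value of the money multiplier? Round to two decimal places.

The money multiplier is m = M / MB = 76 / 32.29 ≈ 2.35367.

2.35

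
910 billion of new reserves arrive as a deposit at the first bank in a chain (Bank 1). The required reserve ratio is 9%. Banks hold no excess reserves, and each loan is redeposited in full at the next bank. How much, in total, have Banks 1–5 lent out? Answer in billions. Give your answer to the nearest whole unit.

3459 billion

Bank i lends (1 − rr)^i of the original deposit: Bank 1 lends 910·0.9100 = 828.1000, Bank 2 lends 910·0.9100² = 753.5710, and so on.
Summing a geometric series: total = 910·[0.9100·(1 − 0.9100^5) / (1 − 0.9100)] ≈ 3459.3220 billion.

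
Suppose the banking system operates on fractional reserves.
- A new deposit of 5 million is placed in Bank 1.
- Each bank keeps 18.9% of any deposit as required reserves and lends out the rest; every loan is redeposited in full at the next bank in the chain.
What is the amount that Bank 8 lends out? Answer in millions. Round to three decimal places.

0.936 million

Each bank lends a fraction (1 − rr) = 0.8110 of the deposit it receives, so Bank 8 receives 5·0.8110^7 and lends 5·0.8110^8 ≈ 0.9357 million.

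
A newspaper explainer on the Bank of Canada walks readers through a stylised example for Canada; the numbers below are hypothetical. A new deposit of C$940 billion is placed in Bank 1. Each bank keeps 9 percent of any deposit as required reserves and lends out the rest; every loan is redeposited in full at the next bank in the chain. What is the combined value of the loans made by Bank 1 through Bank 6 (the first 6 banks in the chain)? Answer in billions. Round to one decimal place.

Bank i lends (1 − rr)^i of the original deposit: Bank 1 lends 940·0.9100 = 855.4000, Bank 2 lends 940·0.9100² = 778.4140, and so on.
Summing a geometric series: total = 940·[0.9100·(1 − 0.9100^6) / (1 − 0.9100)] ≈ 4107.1627 billion.

C$4107.2 billion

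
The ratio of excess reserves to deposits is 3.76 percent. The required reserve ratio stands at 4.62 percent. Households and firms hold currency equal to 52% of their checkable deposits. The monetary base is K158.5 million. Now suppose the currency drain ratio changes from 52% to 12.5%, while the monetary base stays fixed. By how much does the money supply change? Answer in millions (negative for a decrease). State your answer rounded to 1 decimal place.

K455.0 million

Initially m₁ = (1 + 0.52) / (0.0462 + 0.0376 + 0.52) ≈ 2.51739, so M₁ = 2.51739 × 158.5 ≈ 399.0063 million.
After the change m₂ = (1 + 0.125) / (0.0462 + 0.0376 + 0.125) ≈ 5.38793, so M₂ = 5.38793 × 158.5 ≈ 853.9869 million.
ΔM = M₂ − M₁ = 853.9869 − 399.0063 = 454.9806 million.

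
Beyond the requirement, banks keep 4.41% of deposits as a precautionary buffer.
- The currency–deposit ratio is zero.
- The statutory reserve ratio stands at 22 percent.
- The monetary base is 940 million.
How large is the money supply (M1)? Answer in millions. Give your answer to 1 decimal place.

The money multiplier is m = 1 / (rr + e) = 1 / (0.22 + 0.0441) ≈ 3.78644.
So M = m × MB = 3.78644 × 940 = 3559.2536 million.

3559.3 million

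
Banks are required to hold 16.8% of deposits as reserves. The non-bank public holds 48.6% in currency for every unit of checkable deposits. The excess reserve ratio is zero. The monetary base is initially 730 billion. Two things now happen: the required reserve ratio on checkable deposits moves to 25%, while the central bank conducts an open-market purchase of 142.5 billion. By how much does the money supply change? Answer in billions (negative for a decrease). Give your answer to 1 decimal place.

Before: m₁ = (1 + 0.486) / (0.168 + 0.486) ≈ 2.27217, MB₁ = 730, so M₁ = 2.27217 × 730 = 1658.6841 billion.
After: m₂ = (1 + 0.486) / (0.25 + 0.486) ≈ 2.01902, MB₂ = 730 + 142.5 = 872.5, so M₂ = 2.01902 × 872.5 ≈ 1761.5949 billion.
ΔM = M₂ − M₁ = 1761.5949 − 1658.6841 = 102.9108 billion.

102.9 billion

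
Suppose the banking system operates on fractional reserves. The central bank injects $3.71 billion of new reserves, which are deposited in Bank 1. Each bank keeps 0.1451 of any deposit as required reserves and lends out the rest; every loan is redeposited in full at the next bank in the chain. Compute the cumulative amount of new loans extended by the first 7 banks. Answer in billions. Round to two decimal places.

Bank i lends (1 − rr)^i of the original deposit: Bank 1 lends 3.71·0.8549 ≈ 3.1717, Bank 2 lends 3.71·0.8549² ≈ 2.7115, and so on.
Summing a geometric series: total = 3.71·[0.8549·(1 − 0.8549^7) / (1 − 0.8549)] ≈ 14.5635 billion.

$14.56 billion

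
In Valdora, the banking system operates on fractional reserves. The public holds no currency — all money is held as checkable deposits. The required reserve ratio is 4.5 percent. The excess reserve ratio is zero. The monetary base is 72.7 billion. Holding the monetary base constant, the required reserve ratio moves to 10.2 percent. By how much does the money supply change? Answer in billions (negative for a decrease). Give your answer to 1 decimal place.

Initially m₁ = 1 / (0.045) ≈ 22.2222, so M₁ = 22.2222 × 72.7 ≈ 1615.5539 billion.
After the change m₂ = 1 / (0.102) ≈ 9.8039, so M₂ = 9.8039 × 72.7 ≈ 712.7435 billion.
ΔM = M₂ − M₁ = 712.7435 − 1615.5539 = -902.8104 billion.

-902.8 billion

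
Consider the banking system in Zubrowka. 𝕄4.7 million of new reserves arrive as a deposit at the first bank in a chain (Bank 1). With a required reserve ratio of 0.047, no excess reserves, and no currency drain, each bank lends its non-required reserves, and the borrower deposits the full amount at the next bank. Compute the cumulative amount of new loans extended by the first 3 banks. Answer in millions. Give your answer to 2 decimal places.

Bank i lends (1 − rr)^i of the original deposit: Bank 1 lends 4.7·0.9530 = 4.4791, Bank 2 lends 4.7·0.9530² ≈ 4.2686, and so on.
Summing a geometric series: total = 4.7·[0.9530·(1 − 0.9530^3) / (1 − 0.9530)] ≈ 12.8156 million.

𝕄12.82 million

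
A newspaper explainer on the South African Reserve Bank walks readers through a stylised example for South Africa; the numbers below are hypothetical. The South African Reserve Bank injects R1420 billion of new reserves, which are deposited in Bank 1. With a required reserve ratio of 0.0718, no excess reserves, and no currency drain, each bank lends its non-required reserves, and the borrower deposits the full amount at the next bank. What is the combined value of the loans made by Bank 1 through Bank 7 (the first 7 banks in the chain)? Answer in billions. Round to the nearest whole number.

R7460 billion

Bank i lends (1 − rr)^i of the original deposit: Bank 1 lends 1420·0.9282 = 1318.0440, Bank 2 lends 1420·0.9282² ≈ 1223.4084, and so on.
Summing a geometric series: total = 1420·[0.9282·(1 − 0.9282^7) / (1 − 0.9282)] ≈ 7460.4232 billion.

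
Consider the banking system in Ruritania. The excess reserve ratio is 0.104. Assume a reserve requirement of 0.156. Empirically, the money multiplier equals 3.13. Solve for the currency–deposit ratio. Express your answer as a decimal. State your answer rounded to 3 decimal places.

0.087

Using m = 3.13. From m = (1 + c)/(c + rr + e), rearranging gives 1 + c = m·(c + rr + e), so c·(1 − m) = m·(rr + e) − 1.
Hence c = [m·(rr + e) − 1]/(1 − m) = [3.13 × (0.156 + 0.104) − 1] / (1 − 3.13) ≈ 0.087418.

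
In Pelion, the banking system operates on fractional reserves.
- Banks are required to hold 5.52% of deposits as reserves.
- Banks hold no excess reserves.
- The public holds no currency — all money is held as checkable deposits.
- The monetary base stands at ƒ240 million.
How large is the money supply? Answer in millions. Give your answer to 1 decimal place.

With no currency drain or excess reserves, the money multiplier is m = 1/rr = 1/0.0552 ≈ 18.11594.
Money supply M = m × MB = 18.11594 × 240 = 4347.8256 million.

ƒ4347.8 million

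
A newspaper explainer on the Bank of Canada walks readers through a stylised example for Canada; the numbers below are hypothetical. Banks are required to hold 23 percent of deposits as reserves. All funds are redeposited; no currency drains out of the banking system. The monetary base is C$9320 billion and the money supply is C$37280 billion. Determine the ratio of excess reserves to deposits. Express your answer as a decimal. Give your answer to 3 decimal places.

0.020

Using m = M/MB = 37280/9320 = 4.000000. Since m = (1 + c)/(c + rr + e), the denominator satisfies c + rr + e = (1 + c)/m = (1 + 0) / 4.000000 = 0.250000.
With c = 0 and rr = 0.23, the ratio of excess reserves to deposits is 0.250000 − 0 − 0.23 = 0.02.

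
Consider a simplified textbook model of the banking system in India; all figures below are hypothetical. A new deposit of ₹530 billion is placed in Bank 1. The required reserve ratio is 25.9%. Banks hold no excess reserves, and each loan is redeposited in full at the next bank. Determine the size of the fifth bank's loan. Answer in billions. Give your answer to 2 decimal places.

₹118.40 billion

Each bank lends a fraction (1 − rr) = 0.7410 of the deposit it receives, so Bank 5 receives 530·0.7410^4 and lends 530·0.7410^5 ≈ 118.4041 billion.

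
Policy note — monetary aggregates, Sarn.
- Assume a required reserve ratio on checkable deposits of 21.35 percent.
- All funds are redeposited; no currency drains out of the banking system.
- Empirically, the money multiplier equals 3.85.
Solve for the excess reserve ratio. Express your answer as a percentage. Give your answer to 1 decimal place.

4.6%

Using m = 3.85. Since m = (1 + c)/(c + rr + e), the denominator satisfies c + rr + e = (1 + c)/m = (1 + 0) / 3.85 ≈ 0.259740.
With c = 0 and rr = 0.2135, the excess reserve ratio is 0.259740 − 0 − 0.2135 = 0.04624.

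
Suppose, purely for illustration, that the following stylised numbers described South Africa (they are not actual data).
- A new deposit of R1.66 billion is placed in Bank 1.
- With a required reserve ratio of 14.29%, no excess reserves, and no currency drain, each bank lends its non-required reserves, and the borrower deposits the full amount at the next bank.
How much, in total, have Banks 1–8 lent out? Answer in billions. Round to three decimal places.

Bank i lends (1 − rr)^i of the original deposit: Bank 1 lends 1.66·0.8571 ≈ 1.4228, Bank 2 lends 1.66·0.8571² ≈ 1.2195, and so on.
Summing a geometric series: total = 1.66·[0.8571·(1 − 0.8571^8) / (1 − 0.8571)] ≈ 7.0568 billion.

R7.057 billion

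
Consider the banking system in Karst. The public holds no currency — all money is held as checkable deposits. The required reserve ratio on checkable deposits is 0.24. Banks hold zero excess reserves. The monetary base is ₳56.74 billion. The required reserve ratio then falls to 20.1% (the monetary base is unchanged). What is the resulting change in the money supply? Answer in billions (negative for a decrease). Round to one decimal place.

₳45.9 billion

Initially m₁ = 1 / (0.24) ≈ 4.1667, so M₁ = 4.1667 × 56.74 ≈ 236.4186 billion.
After the change m₂ = 1 / (0.201) ≈ 4.9751, so M₂ = 4.9751 × 56.74 ≈ 282.2872 billion.
ΔM = M₂ − M₁ = 282.2872 − 236.4186 = 45.8686 billion.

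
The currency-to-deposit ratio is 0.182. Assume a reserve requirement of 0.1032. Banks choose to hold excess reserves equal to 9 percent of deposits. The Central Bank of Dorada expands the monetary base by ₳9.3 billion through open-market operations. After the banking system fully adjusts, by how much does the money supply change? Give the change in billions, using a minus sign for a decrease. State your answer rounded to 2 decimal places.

₳29.30 billion

The money multiplier is m = (1 + c) / (rr + e + c) = (1 + 0.182) / (0.1032 + 0.09 + 0.182) ≈ 3.1503.
The purchase adds 9.3 billion of base, so ΔM = m × ΔMB = 3.1503 × (+9.3) ≈ 29.2978 billion.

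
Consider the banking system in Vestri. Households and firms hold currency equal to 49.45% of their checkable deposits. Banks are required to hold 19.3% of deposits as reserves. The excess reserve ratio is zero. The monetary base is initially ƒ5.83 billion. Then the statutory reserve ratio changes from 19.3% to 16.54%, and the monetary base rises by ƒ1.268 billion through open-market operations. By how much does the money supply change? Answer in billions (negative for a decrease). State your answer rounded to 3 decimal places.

ƒ3.402 billion

Before: m₁ = (1 + 0.4945) / (0.193 + 0.4945) ≈ 2.17382, MB₁ = 5.83, so M₁ = 2.17382 × 5.83 ≈ 12.6734 billion.
After: m₂ = (1 + 0.4945) / (0.1654 + 0.4945) ≈ 2.26474, MB₂ = 5.83 + 1.268 = 7.098, so M₂ = 2.26474 × 7.098 ≈ 16.0751 billion.
ΔM = M₂ − M₁ = 16.0751 − 12.6734 = 3.4017 billion.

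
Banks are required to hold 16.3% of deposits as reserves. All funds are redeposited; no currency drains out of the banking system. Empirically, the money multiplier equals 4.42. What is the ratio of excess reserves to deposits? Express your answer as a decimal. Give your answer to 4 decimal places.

Using m = 4.42. Since m = (1 + c)/(c + rr + e), the denominator satisfies c + rr + e = (1 + c)/m = (1 + 0) / 4.42 ≈ 0.226244.
With c = 0 and rr = 0.163, the ratio of excess reserves to deposits is 0.226244 − 0 − 0.163 = 0.063244.

0.0632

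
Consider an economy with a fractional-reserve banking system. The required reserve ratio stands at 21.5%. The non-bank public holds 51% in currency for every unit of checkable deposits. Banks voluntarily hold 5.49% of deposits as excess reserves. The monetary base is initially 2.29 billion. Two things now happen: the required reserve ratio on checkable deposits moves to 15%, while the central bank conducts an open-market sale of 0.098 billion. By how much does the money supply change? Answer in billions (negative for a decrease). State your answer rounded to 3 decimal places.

0.196 billion

Before: m₁ = (1 + 0.51) / (0.215 + 0.0549 + 0.51) ≈ 1.93615, MB₁ = 2.29, so M₁ = 1.93615 × 2.29 ≈ 4.4338 billion.
After: m₂ = (1 + 0.51) / (0.15 + 0.0549 + 0.51) ≈ 2.11218, MB₂ = 2.29 − 0.098 = 2.192, so M₂ = 2.11218 × 2.192 ≈ 4.6299 billion.
ΔM = M₂ − M₁ = 4.6299 − 4.4338 = 0.1961 billion.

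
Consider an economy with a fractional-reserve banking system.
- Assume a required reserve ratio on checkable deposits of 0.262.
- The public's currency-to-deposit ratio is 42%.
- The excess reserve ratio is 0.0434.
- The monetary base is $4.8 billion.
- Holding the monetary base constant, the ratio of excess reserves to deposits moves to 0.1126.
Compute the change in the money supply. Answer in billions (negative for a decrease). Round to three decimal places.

Initially m₁ = (1 + 0.42) / (0.262 + 0.0434 + 0.42) ≈ 1.95754, so M₁ = 1.95754 × 4.8 ≈ 9.3962 billion.
After the change m₂ = (1 + 0.42) / (0.262 + 0.1126 + 0.42) ≈ 1.78706, so M₂ = 1.78706 × 4.8 ≈ 8.5779 billion.
ΔM = M₂ − M₁ = 8.5779 − 9.3962 = -0.8183 billion.

-0.818 billion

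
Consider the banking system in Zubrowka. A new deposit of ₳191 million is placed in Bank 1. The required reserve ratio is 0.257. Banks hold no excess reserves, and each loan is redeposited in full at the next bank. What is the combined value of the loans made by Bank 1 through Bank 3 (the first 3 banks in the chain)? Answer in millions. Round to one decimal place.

Bank i lends (1 − rr)^i of the original deposit: Bank 1 lends 191·0.7430 = 141.9130, Bank 2 lends 191·0.7430² ≈ 105.4414, and so on.
Summing a geometric series: total = 191·[0.7430·(1 − 0.7430^3) / (1 − 0.7430)] ≈ 325.6973 million.

₳325.7 million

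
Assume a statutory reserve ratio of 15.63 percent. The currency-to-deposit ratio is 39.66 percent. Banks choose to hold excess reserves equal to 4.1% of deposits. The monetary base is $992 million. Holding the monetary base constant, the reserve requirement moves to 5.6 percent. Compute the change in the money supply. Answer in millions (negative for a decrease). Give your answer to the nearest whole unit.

$474 million

Initially m₁ = (1 + 0.3966) / (0.1563 + 0.041 + 0.3966) ≈ 2.3516, so M₁ = 2.3516 × 992 = 2332.7872 million.
After the change m₂ = (1 + 0.3966) / (0.056 + 0.041 + 0.3966) ≈ 2.8294, so M₂ = 2.8294 × 992 = 2806.7648 million.
ΔM = M₂ − M₁ = 2806.7648 − 2332.7872 = 473.9776 million.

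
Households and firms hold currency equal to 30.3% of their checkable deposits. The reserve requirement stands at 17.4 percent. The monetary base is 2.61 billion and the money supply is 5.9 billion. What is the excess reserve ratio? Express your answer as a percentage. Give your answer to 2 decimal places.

Using m = M/MB = 5.9/2.61 ≈ 2.260536. Since m = (1 + c)/(c + rr + e), the denominator satisfies c + rr + e = (1 + c)/m = (1 + 0.303) / 2.260536 ≈ 0.576412.
With c = 0.303 and rr = 0.174, the excess reserve ratio is 0.576412 − 0.303 − 0.174 = 0.099412.

9.94%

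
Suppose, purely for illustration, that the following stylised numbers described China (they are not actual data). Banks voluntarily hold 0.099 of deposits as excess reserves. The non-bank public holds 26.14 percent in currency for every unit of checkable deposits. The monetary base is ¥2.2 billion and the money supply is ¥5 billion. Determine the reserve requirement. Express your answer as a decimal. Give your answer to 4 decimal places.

0.1946

Using m = M/MB = 5/2.2 ≈ 2.272727. Since m = (1 + c)/(c + rr + e), the denominator satisfies c + rr + e = (1 + c)/m = (1 + 0.2614) / 2.272727 ≈ 0.555016.
With c = 0.2614 and e = 0.099, the reserve requirement is 0.555016 − 0.2614 − 0.099 = 0.194616.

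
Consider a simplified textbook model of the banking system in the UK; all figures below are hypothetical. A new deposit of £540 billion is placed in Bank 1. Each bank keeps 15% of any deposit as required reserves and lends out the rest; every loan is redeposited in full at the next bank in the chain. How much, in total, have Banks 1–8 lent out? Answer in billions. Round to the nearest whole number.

Bank i lends (1 − rr)^i of the original deposit: Bank 1 lends 540·0.8500 = 459.0000, Bank 2 lends 540·0.8500² = 390.1500, and so on.
Summing a geometric series: total = 540·[0.8500·(1 − 0.8500^8) / (1 − 0.8500)] ≈ 2226.1790 billion.

£2226 billion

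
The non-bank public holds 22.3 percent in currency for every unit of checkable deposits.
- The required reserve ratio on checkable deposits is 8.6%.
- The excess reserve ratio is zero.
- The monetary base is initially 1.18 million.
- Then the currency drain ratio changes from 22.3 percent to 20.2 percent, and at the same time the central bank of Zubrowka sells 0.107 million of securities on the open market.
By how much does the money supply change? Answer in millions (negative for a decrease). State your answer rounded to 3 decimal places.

Before: m₁ = (1 + 0.223) / (0.086 + 0.223) ≈ 3.95793, MB₁ = 1.18, so M₁ = 3.95793 × 1.18 ≈ 4.6704 million.
After: m₂ = (1 + 0.202) / (0.086 + 0.202) ≈ 4.17361, MB₂ = 1.18 − 0.107 = 1.073, so M₂ = 4.17361 × 1.073 ≈ 4.4783 million.
ΔM = M₂ − M₁ = 4.4783 − 4.6704 = -0.1921 million.

-0.192 million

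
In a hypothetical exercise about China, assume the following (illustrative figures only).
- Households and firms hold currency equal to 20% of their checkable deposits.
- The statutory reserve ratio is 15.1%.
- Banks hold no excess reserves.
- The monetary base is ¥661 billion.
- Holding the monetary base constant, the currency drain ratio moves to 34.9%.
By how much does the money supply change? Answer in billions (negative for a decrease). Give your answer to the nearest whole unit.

Initially m₁ = (1 + 0.2) / (0.151 + 0.2) ≈ 3.4188, so M₁ = 3.4188 × 661 = 2259.8268 billion.
After the change m₂ = (1 + 0.349) / (0.151 + 0.349) = 2.6980, so M₂ = 2.6980 × 661 = 1783.378 billion.
ΔM = M₂ − M₁ = 1783.378 − 2259.8268 = -476.4488 billion.

-476 billion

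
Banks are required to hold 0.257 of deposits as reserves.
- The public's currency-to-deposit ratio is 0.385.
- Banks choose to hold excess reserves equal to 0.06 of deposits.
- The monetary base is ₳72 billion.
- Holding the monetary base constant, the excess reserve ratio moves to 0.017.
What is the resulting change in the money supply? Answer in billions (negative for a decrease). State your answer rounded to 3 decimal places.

Initially m₁ = (1 + 0.385) / (0.257 + 0.06 + 0.385) ≈ 1.972934, so M₁ = 1.972934 × 72 ≈ 142.0512 billion.
After the change m₂ = (1 + 0.385) / (0.257 + 0.017 + 0.385) ≈ 2.101669, so M₂ = 2.101669 × 72 ≈ 151.3202 billion.
ΔM = M₂ − M₁ = 151.3202 − 142.0512 = 9.269 billion.

₳9.269 billion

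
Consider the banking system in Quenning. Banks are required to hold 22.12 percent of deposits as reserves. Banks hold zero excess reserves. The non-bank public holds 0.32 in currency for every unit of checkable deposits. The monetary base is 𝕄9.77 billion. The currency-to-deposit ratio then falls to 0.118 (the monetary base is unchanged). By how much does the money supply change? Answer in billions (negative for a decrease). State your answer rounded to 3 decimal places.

𝕄8.373 billion

Initially m₁ = (1 + 0.32) / (0.2212 + 0.32) ≈ 2.43902, so M₁ = 2.43902 × 9.77 ≈ 23.8292 billion.
After the change m₂ = (1 + 0.118) / (0.2212 + 0.118) ≈ 3.29599, so M₂ = 3.29599 × 9.77 ≈ 32.2018 billion.
ΔM = M₂ − M₁ = 32.2018 − 23.8292 = 8.3726 billion.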